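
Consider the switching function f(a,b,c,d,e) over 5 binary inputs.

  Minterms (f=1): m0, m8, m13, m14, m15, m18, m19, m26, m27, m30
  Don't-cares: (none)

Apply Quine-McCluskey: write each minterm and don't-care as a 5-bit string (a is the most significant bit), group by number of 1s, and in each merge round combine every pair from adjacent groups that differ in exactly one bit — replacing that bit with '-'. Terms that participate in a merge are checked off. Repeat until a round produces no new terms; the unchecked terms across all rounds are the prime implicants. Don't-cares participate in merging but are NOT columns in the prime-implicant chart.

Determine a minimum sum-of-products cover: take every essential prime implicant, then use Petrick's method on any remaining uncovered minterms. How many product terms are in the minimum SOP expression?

4

size-2^0 implicants → 00000(✓)  01000(✓)  01101(✓)  01110(✓)  01111(✓)  10010(✓)  10011(✓)  11010(✓)  11011(✓)  11110(✓)
size-2^1 implicants → -1110  0-000  011-1  0111-  1-010(✓)  1-011(✓)  1001-(✓)  11-10  1101-(✓)
size-2^2 implicants → 1-01-
Unchecked terms (primes): -1110, 0-000, 011-1, 0111-, 1-01-, 11-10
Minterm coverage:
  m0 ⊆ 0-000 [E]
  m8 ⊆ 0-000 [E]
  m13 ⊆ 011-1 [E]
  m14 ⊆ -1110,0111-
  m15 ⊆ 011-1,0111-
  m18 ⊆ 1-01- [E]
  m19 ⊆ 1-01- [E]
  m26 ⊆ 1-01-,11-10
  m27 ⊆ 1-01- [E]
  m30 ⊆ -1110,11-10
E = {0-000, 011-1, 1-01-}
Petrick residual → -1110
Cover = bcde' + a'c'd'e' + a'bce + ac'd  |cover|=4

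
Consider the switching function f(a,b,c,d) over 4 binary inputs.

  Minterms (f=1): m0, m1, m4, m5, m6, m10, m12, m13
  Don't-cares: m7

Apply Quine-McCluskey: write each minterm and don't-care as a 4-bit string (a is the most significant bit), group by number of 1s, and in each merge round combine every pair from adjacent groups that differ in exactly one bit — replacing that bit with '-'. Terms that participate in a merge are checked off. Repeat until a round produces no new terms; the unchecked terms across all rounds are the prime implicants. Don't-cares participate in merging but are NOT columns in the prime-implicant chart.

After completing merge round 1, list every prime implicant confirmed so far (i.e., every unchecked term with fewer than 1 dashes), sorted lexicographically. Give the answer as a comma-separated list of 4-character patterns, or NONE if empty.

1010

Round 0: 0000✓ 0001✓ 0100✓ 0101✓ 0110✓ 0111✓ 1010 1100✓ 1101✓
Round 1: -100✓ -101✓ 0-00✓ 0-01✓ 000-✓ 01-0✓ 01-1✓ 010-✓ 011-✓ 110-✓
Round 2: -10- 0-0- 01--
PIs = {-10-, 0-0-, 01--, 1010}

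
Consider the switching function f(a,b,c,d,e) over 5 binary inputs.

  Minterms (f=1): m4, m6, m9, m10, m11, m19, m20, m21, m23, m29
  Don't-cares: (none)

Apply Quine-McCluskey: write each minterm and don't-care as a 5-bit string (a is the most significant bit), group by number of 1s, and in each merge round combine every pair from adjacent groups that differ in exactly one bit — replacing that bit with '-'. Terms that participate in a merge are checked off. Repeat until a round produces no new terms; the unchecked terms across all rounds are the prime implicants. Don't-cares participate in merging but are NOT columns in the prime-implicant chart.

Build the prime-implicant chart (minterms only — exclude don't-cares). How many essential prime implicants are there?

size-2^0 implicants → 00100(✓)  00110(✓)  01001(✓)  01010(✓)  01011(✓)  10011(✓)  10100(✓)  10101(✓)  10111(✓)  11101(✓)
size-2^1 implicants → -0100  001-0  010-1  0101-  1-101  10-11  101-1  1010-
Unchecked terms (primes): -0100, 001-0, 010-1, 0101-, 1-101, 10-11, 101-1, 1010-
Minterm coverage:
  m4 ⊆ -0100,001-0
  m6 ⊆ 001-0 [E]
  m9 ⊆ 010-1 [E]
  m10 ⊆ 0101- [E]
  m11 ⊆ 010-1,0101-
  m19 ⊆ 10-11 [E]
  m20 ⊆ -0100,1010-
  m21 ⊆ 1-101,101-1,1010-
  m23 ⊆ 10-11,101-1
  m29 ⊆ 1-101 [E]
E = {001-0, 010-1, 0101-, 1-101, 10-11}

5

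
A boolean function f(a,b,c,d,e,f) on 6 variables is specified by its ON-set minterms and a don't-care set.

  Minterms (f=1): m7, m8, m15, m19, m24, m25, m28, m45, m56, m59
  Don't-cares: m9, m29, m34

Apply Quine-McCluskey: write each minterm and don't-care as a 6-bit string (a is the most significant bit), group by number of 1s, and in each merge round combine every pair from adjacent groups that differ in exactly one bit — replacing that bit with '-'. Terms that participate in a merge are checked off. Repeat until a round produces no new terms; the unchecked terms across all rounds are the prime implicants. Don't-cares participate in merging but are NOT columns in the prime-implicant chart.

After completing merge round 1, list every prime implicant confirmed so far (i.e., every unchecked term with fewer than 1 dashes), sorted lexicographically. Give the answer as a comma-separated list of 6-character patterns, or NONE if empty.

[col 0] 000111*, 001000*, 001001*, 001111*, 010011, 011000*, 011001*, 011100*, 011101*, 100010, 101101, 111000*, 111011
[col 1] -11000, 0-1000*, 0-1001*, 00-111, 00100-*, 011-00*, 011-01*, 01100-*, 01110-*
[col 2] 0-100-, 011-0-
Prime implicants: -11000, 0-100-, 00-111, 010011, 011-0-, 100010, 101101, 111011

010011, 100010, 101101, 111011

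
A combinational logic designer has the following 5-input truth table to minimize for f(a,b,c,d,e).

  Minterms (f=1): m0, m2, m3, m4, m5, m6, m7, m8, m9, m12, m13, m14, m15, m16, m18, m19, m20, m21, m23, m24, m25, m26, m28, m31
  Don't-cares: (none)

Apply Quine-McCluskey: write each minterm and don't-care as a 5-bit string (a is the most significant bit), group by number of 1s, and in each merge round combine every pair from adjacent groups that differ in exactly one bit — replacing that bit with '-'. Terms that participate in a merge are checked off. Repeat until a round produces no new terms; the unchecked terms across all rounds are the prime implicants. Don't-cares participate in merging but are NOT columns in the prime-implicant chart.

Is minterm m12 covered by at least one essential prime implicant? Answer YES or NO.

Round 0: 00000✓ 00010✓ 00011✓ 00100✓ 00101✓ 00110✓ 00111✓ 01000✓ 01001✓ 01100✓ 01101✓ 01110✓ 01111✓ 10000✓ 10010✓ 10011✓ 10100✓ 10101✓ 10111✓ 11000✓ 11001✓ 11010✓ 11100✓ 11111✓
Round 1: -0000✓ -0010✓ -0011✓ -0100✓ -0101✓ -0111✓ -1000✓ -1001✓ -1100✓ -1111✓ 0-000✓ 0-100✓ 0-101✓ 0-110✓ 0-111✓ 00-00✓ 00-10✓ 00-11✓ 000-0✓ 0001-✓ 001-0✓ 001-1✓ 0010-✓ 0011-✓ 01-00✓ 01-01✓ 0100-✓ 011-0✓ 011-1✓ 0110-✓ 0111-✓ 1-000✓ 1-010✓ 1-100✓ 1-111✓ 10-00✓ 10-11✓ 100-0✓ 1001-✓ 101-1✓ 1010-✓ 11-00✓ 110-0✓ 1100-✓
Round 2: --000✓ --100✓ --111 -0-00✓ -0-11 -00-0 -001- -01-1 -010- -1-00✓ -100- 0--00✓ 0-1-0✓ 0-1-1✓ 0-10-✓ 0-11-✓ 00--0 00-1- 001--✓ 01-0- 011--✓ 1--00✓ 1-0-0
Round 3: ---00 0-1--
PIs = {---00, --111, -0-11, -00-0, -001-, -01-1, -010-, -100-, 0-1--, 00--0, 00-1-, 01-0-, 1-0-0}
Coverage chart:
  m0: ---00,-00-0,00--0
  m2: -00-0,-001-,00--0,00-1-
  m3: -0-11,-001-,00-1-
  m4: ---00,-010-,0-1--,00--0
  m5: -01-1,-010-,0-1--
  m6: 0-1--,00--0,00-1-
  m7: --111,-0-11,-01-1,0-1--,00-1-
  m8: ---00,-100-,01-0-
  m9: -100-,01-0-
  m12: ---00,0-1--,01-0-
  m13: 0-1--,01-0-
  m14: 0-1-- ←essential
  m15: --111,0-1--
  m16: ---00,-00-0,1-0-0
  m18: -00-0,-001-,1-0-0
  m19: -0-11,-001-
  m20: ---00,-010-
  m21: -01-1,-010-
  m23: --111,-0-11,-01-1
  m24: ---00,-100-,1-0-0
  m25: -100- ←essential
  m26: 1-0-0 ←essential
  m28: ---00 ←essential
  m31: --111 ←essential
Essential: ---00, --111, -100-, 0-1--, 1-0-0

YES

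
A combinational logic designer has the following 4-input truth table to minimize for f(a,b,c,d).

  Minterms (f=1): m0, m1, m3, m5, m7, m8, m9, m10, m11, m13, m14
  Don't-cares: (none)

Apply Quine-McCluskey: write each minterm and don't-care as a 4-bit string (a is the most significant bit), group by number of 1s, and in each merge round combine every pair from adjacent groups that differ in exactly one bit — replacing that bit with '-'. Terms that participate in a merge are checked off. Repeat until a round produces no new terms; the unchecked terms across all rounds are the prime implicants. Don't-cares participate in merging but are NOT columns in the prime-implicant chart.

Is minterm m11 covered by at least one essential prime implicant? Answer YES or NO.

Round 0: 0000✓ 0001✓ 0011✓ 0101✓ 0111✓ 1000✓ 1001✓ 1010✓ 1011✓ 1101✓ 1110✓
Round 1: -000✓ -001✓ -011✓ -101✓ 0-01✓ 0-11✓ 00-1✓ 000-✓ 01-1✓ 1-01✓ 1-10 10-0✓ 10-1✓ 100-✓ 101-✓
Round 2: --01 -0-1 -00- 0--1 10--
PIs = {--01, -0-1, -00-, 0--1, 1-10, 10--}
Coverage chart:
  m0: -00- ←essential
  m1: --01,-0-1,-00-,0--1
  m3: -0-1,0--1
  m5: --01,0--1
  m7: 0--1 ←essential
  m8: -00-,10--
  m9: --01,-0-1,-00-,10--
  m10: 1-10,10--
  m11: -0-1,10--
  m13: --01 ←essential
  m14: 1-10 ←essential
Essential: --01, -00-, 0--1, 1-10

NO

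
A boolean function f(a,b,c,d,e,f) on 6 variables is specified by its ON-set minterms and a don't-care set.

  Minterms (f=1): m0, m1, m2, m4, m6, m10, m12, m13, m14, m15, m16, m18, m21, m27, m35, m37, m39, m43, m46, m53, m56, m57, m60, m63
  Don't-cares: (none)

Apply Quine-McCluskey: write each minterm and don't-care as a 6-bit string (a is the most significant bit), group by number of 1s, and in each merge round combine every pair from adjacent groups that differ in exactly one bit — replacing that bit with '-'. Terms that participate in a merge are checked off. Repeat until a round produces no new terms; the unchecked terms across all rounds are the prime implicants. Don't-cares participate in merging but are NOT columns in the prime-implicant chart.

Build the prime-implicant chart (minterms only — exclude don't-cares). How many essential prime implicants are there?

size-2^0 implicants → 000000(✓)  000001(✓)  000010(✓)  000100(✓)  000110(✓)  001010(✓)  001100(✓)  001101(✓)  001110(✓)  001111(✓)  010000(✓)  010010(✓)  010101(✓)  011011  100011(✓)  100101(✓)  100111(✓)  101011(✓)  101110(✓)  110101(✓)  111000(✓)  111001(✓)  111100(✓)  111111
size-2^1 implicants → -01110  -10101  0-0000(✓)  0-0010(✓)  00-010(✓)  00-100(✓)  00-110(✓)  000-00(✓)  000-10(✓)  0000-0(✓)  00000-  0001-0(✓)  001-10(✓)  0011-0(✓)  0011-1(✓)  00110-(✓)  00111-(✓)  0100-0(✓)  1-0101  10-011  100-11  1001-1  111-00  11100-
size-2^2 implicants → 0-00-0  00--10  00-1-0  000--0  0011--
Unchecked terms (primes): -01110, -10101, 0-00-0, 00--10, 00-1-0, 000--0, 00000-, 0011--, 011011, 1-0101, 10-011, 100-11, 1001-1, 111-00, 11100-, 111111
Minterm coverage:
  m0 ⊆ 0-00-0,000--0,00000-
  m1 ⊆ 00000- [E]
  m2 ⊆ 0-00-0,00--10,000--0
  m4 ⊆ 00-1-0,000--0
  m6 ⊆ 00--10,00-1-0,000--0
  m10 ⊆ 00--10 [E]
  m12 ⊆ 00-1-0,0011--
  m13 ⊆ 0011-- [E]
  m14 ⊆ -01110,00--10,00-1-0,0011--
  m15 ⊆ 0011-- [E]
  m16 ⊆ 0-00-0 [E]
  m18 ⊆ 0-00-0 [E]
  m21 ⊆ -10101 [E]
  m27 ⊆ 011011 [E]
  m35 ⊆ 10-011,100-11
  m37 ⊆ 1-0101,1001-1
  m39 ⊆ 100-11,1001-1
  m43 ⊆ 10-011 [E]
  m46 ⊆ -01110 [E]
  m53 ⊆ -10101,1-0101
  m56 ⊆ 111-00,11100-
  m57 ⊆ 11100- [E]
  m60 ⊆ 111-00 [E]
  m63 ⊆ 111111 [E]
E = {-01110, -10101, 0-00-0, 00--10, 00000-, 0011--, 011011, 10-011, 111-00, 11100-, 111111}

11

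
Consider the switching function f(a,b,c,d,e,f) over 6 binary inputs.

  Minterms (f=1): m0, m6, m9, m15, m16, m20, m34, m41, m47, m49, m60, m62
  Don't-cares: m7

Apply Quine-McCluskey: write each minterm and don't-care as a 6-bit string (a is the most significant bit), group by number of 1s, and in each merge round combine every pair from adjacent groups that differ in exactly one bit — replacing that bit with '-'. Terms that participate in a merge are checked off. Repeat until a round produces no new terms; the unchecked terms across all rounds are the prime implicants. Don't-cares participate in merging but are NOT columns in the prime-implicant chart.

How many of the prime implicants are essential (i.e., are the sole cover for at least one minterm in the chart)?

[col 0] 000000*, 000110*, 000111*, 001001*, 001111*, 010000*, 010100*, 100010, 101001*, 101111*, 110001, 111100*, 111110*
[col 1] -01001, -01111, 0-0000, 00-111, 00011-, 010-00, 1111-0
Prime implicants: -01001, -01111, 0-0000, 00-111, 00011-, 010-00, 100010, 110001, 1111-0
PI chart (minterm → PIs covering it):
  0 | 0-0000  (sole → essential)
  6 | 00011-  (sole → essential)
  9 | -01001  (sole → essential)
  15 | -01111,00-111
  16 | 0-0000,010-00
  20 | 010-00  (sole → essential)
  34 | 100010  (sole → essential)
  41 | -01001  (sole → essential)
  47 | -01111  (sole → essential)
  49 | 110001  (sole → essential)
  60 | 1111-0  (sole → essential)
  62 | 1111-0  (sole → essential)
Essential prime implicants: -01001, -01111, 0-0000, 00011-, 010-00, 100010, 110001, 1111-0

8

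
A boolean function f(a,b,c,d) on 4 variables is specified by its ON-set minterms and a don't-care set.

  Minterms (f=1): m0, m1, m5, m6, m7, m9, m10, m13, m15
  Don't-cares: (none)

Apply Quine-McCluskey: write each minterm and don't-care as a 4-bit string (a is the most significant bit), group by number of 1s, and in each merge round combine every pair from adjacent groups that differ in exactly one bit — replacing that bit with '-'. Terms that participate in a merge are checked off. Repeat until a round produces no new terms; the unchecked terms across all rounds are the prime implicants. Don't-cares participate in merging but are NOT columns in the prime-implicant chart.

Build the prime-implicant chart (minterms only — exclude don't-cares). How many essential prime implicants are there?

5

size-2^0 implicants → 0000(✓)  0001(✓)  0101(✓)  0110(✓)  0111(✓)  1001(✓)  1010  1101(✓)  1111(✓)
size-2^1 implicants → -001(✓)  -101(✓)  -111(✓)  0-01(✓)  000-  01-1(✓)  011-  1-01(✓)  11-1(✓)
size-2^2 implicants → --01  -1-1
Unchecked terms (primes): --01, -1-1, 000-, 011-, 1010
Minterm coverage:
  m0 ⊆ 000- [E]
  m1 ⊆ --01,000-
  m5 ⊆ --01,-1-1
  m6 ⊆ 011- [E]
  m7 ⊆ -1-1,011-
  m9 ⊆ --01 [E]
  m10 ⊆ 1010 [E]
  m13 ⊆ --01,-1-1
  m15 ⊆ -1-1 [E]
E = {--01, -1-1, 000-, 011-, 1010}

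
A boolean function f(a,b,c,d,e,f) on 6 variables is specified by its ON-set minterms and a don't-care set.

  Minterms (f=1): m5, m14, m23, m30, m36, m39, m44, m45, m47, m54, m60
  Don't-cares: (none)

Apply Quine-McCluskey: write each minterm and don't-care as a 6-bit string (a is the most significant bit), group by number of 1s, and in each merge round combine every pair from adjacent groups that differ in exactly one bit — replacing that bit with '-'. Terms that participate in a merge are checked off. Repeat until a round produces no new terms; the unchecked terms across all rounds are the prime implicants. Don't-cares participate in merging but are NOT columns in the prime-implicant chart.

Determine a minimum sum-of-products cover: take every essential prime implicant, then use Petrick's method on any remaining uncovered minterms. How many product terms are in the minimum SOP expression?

8

[col 0] 000101, 001110*, 010111, 011110*, 100100*, 100111*, 101100*, 101101*, 101111*, 110110, 111100*
[col 1] 0-1110, 1-1100, 10-100, 10-111, 1011-1, 10110-
Prime implicants: 0-1110, 000101, 010111, 1-1100, 10-100, 10-111, 1011-1, 10110-, 110110
PI chart (minterm → PIs covering it):
  5 | 000101  (sole → essential)
  14 | 0-1110  (sole → essential)
  23 | 010111  (sole → essential)
  30 | 0-1110  (sole → essential)
  36 | 10-100  (sole → essential)
  39 | 10-111  (sole → essential)
  44 | 1-1100,10-100,10110-
  45 | 1011-1,10110-
  47 | 10-111,1011-1
  54 | 110110  (sole → essential)
  60 | 1-1100  (sole → essential)
Essential prime implicants: 0-1110, 000101, 010111, 1-1100, 10-100, 10-111, 110110
Petrick residual → 1011-1
Minimum SOP uses 8 PIs: a'cdef' + a'b'c'de'f + a'bc'def + acde'f' + ab'de'f' + ab'def + ab'cdf + abc'def'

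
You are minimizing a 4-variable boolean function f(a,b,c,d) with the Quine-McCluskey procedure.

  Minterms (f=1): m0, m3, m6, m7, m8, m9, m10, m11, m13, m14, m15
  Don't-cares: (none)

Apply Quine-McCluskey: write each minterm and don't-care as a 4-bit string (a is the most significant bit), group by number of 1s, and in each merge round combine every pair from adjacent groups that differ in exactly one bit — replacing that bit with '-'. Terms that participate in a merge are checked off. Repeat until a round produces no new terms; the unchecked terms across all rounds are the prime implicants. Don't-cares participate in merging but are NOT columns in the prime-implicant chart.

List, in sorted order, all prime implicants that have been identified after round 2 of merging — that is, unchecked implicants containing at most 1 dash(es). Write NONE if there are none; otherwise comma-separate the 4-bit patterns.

-000

Round 0: 0000✓ 0011✓ 0110✓ 0111✓ 1000✓ 1001✓ 1010✓ 1011✓ 1101✓ 1110✓ 1111✓
Round 1: -000 -011✓ -110✓ -111✓ 0-11✓ 011-✓ 1-01✓ 1-10✓ 1-11✓ 10-0✓ 10-1✓ 100-✓ 101-✓ 11-1✓ 111-✓
Round 2: --11 -11- 1--1 1-1- 10--
PIs = {--11, -000, -11-, 1--1, 1-1-, 10--}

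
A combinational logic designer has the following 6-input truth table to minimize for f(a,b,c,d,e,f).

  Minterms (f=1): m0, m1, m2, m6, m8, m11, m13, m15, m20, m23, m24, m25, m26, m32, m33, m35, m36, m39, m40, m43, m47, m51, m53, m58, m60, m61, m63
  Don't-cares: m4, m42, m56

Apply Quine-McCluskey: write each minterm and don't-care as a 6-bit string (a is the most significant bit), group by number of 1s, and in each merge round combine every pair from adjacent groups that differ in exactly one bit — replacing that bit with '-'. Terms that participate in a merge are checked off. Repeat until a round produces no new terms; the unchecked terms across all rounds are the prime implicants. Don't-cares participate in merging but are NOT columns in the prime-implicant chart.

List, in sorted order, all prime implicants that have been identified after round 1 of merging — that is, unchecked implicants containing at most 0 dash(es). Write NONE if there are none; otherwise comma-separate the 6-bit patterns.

010111

Round 0: 000000✓ 000001✓ 000010✓ 000100✓ 000110✓ 001000✓ 001011✓ 001101✓ 001111✓ 010100✓ 010111 011000✓ 011001✓ 011010✓ 100000✓ 100001✓ 100011✓ 100100✓ 100111✓ 101000✓ 101010✓ 101011✓ 101111✓ 110011✓ 110101✓ 111000✓ 111010✓ 111100✓ 111101✓ 111111✓
Round 1: -00000✓ -00001✓ -00100✓ -01000✓ -01011✓ -01111✓ -11000✓ -11010✓ 0-0100 0-1000✓ 00-000✓ 000-00✓ 000-10✓ 0000-0✓ 00000-✓ 0001-0✓ 001-11✓ 0011-1 0110-0✓ 01100- 1-0011 1-1000✓ 1-1010✓ 1-1111 10-000✓ 10-011✓ 10-111✓ 100-00✓ 100-11✓ 1000-1 10000-✓ 101-11✓ 1010-0✓ 10101- 11-101 111-00 1110-0✓ 1111-1 11110-
Round 2: --1000 -0-000 -00-00 -0000- -01-11 -110-0 000--0 1-10-0 10--11
PIs = {--1000, -0-000, -00-00, -0000-, -01-11, -110-0, 0-0100, 000--0, 0011-1, 010111, 01100-, 1-0011, 1-10-0, 1-1111, 10--11, 1000-1, 10101-, 11-101, 111-00, 1111-1, 11110-}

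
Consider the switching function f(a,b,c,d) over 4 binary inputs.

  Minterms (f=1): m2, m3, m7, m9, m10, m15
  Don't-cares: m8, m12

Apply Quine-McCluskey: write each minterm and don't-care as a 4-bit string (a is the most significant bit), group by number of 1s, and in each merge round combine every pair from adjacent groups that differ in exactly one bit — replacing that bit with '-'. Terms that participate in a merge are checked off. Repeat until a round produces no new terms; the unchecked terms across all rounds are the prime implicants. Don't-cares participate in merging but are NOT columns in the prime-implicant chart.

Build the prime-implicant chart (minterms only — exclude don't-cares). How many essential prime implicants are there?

Round 0: 0010✓ 0011✓ 0111✓ 1000✓ 1001✓ 1010✓ 1100✓ 1111✓
Round 1: -010 -111 0-11 001- 1-00 10-0 100-
PIs = {-010, -111, 0-11, 001-, 1-00, 10-0, 100-}
Coverage chart:
  m2: -010,001-
  m3: 0-11,001-
  m7: -111,0-11
  m9: 100- ←essential
  m10: -010,10-0
  m15: -111 ←essential
Essential: -111, 100-

2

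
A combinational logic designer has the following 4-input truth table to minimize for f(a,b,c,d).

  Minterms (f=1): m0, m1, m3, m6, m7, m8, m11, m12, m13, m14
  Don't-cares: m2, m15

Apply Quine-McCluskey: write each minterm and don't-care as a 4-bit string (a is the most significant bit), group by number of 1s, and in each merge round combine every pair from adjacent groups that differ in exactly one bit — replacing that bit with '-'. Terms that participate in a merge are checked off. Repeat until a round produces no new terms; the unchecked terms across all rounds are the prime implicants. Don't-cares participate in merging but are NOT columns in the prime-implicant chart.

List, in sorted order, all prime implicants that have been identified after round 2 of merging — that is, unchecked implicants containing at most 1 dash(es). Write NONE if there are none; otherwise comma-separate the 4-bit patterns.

-000, 1-00

Round 0: 0000✓ 0001✓ 0010✓ 0011✓ 0110✓ 0111✓ 1000✓ 1011✓ 1100✓ 1101✓ 1110✓ 1111✓
Round 1: -000 -011✓ -110✓ -111✓ 0-10✓ 0-11✓ 00-0✓ 00-1✓ 000-✓ 001-✓ 011-✓ 1-00 1-11✓ 11-0✓ 11-1✓ 110-✓ 111-✓
Round 2: --11 -11- 0-1- 00-- 11--
PIs = {--11, -000, -11-, 0-1-, 00--, 1-00, 11--}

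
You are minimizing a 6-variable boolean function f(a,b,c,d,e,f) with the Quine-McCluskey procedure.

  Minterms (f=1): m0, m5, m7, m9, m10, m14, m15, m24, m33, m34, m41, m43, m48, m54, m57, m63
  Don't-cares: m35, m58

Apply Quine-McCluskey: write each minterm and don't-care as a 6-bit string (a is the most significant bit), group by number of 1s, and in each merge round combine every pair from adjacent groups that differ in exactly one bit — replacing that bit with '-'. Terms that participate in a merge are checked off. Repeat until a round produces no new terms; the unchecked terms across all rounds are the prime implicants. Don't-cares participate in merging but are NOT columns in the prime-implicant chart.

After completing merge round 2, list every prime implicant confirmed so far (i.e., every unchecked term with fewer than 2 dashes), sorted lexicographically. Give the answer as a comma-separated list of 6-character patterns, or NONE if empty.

-01001, 00-111, 000000, 0001-1, 001-10, 00111-, 011000, 1-1001, 10001-, 110000, 110110, 111010, 111111

size-2^0 implicants → 000000  000101(✓)  000111(✓)  001001(✓)  001010(✓)  001110(✓)  001111(✓)  011000  100001(✓)  100010(✓)  100011(✓)  101001(✓)  101011(✓)  110000  110110  111001(✓)  111010  111111
size-2^1 implicants → -01001  00-111  0001-1  001-10  00111-  1-1001  10-001(✓)  10-011(✓)  1000-1(✓)  10001-  1010-1(✓)
size-2^2 implicants → 10-0-1
Unchecked terms (primes): -01001, 00-111, 000000, 0001-1, 001-10, 00111-, 011000, 1-1001, 10-0-1, 10001-, 110000, 110110, 111010, 111111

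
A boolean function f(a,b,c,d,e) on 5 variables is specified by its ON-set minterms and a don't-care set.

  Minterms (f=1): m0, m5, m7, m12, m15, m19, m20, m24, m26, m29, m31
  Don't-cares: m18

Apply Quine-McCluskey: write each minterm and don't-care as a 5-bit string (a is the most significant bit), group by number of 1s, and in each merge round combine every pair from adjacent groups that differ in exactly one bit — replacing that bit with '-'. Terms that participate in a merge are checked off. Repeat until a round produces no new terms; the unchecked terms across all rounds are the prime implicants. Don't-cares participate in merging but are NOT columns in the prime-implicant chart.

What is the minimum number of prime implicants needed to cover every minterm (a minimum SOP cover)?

size-2^0 implicants → 00000  00101(✓)  00111(✓)  01100  01111(✓)  10010(✓)  10011(✓)  10100  11000(✓)  11010(✓)  11101(✓)  11111(✓)
size-2^1 implicants → -1111  0-111  001-1  1-010  1001-  110-0  111-1
Unchecked terms (primes): -1111, 0-111, 00000, 001-1, 01100, 1-010, 1001-, 10100, 110-0, 111-1
Minterm coverage:
  m0 ⊆ 00000 [E]
  m5 ⊆ 001-1 [E]
  m7 ⊆ 0-111,001-1
  m12 ⊆ 01100 [E]
  m15 ⊆ -1111,0-111
  m19 ⊆ 1001- [E]
  m20 ⊆ 10100 [E]
  m24 ⊆ 110-0 [E]
  m26 ⊆ 1-010,110-0
  m29 ⊆ 111-1 [E]
  m31 ⊆ -1111,111-1
E = {00000, 001-1, 01100, 1001-, 10100, 110-0, 111-1}
Petrick residual → -1111
Cover = bcde + a'b'c'd'e' + a'b'ce + a'bcd'e' + ab'c'd + ab'cd'e' + abc'e' + abce  |cover|=8

8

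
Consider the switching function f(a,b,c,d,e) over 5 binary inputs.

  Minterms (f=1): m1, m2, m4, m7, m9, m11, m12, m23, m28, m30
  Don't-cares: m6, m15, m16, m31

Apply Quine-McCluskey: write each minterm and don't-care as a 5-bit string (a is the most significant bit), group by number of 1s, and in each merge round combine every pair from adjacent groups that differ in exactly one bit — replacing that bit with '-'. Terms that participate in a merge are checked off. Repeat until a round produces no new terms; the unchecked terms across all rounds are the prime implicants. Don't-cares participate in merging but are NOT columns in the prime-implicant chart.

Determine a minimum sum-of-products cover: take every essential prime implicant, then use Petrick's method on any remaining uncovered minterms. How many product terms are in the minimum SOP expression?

6

[col 0] 00001*, 00010*, 00100*, 00110*, 00111*, 01001*, 01011*, 01100*, 01111*, 10000, 10111*, 11100*, 11110*, 11111*
[col 1] -0111*, -1100, -1111*, 0-001, 0-100, 0-111*, 00-10, 001-0, 0011-, 01-11, 010-1, 1-111*, 111-0, 1111-
[col 2] --111
Prime implicants: --111, -1100, 0-001, 0-100, 00-10, 001-0, 0011-, 01-11, 010-1, 10000, 111-0, 1111-
PI chart (minterm → PIs covering it):
  1 | 0-001  (sole → essential)
  2 | 00-10  (sole → essential)
  4 | 0-100,001-0
  7 | --111,0011-
  9 | 0-001,010-1
  11 | 01-11,010-1
  12 | -1100,0-100
  23 | --111  (sole → essential)
  28 | -1100,111-0
  30 | 111-0,1111-
Essential prime implicants: --111, 0-001, 00-10
Petrick residual → 0-100, 01-11, 111-0
Minimum SOP uses 6 PIs: cde + a'c'd'e + a'cd'e' + a'b'de' + a'bde + abce'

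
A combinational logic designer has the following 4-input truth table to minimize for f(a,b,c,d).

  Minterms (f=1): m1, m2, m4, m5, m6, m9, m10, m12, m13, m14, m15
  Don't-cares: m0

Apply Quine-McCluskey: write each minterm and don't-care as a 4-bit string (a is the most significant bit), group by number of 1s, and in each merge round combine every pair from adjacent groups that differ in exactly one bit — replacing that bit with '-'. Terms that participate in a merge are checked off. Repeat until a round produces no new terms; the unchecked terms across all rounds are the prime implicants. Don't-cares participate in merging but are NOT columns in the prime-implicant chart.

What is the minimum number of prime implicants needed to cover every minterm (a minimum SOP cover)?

size-2^0 implicants → 0000(✓)  0001(✓)  0010(✓)  0100(✓)  0101(✓)  0110(✓)  1001(✓)  1010(✓)  1100(✓)  1101(✓)  1110(✓)  1111(✓)
size-2^1 implicants → -001(✓)  -010(✓)  -100(✓)  -101(✓)  -110(✓)  0-00(✓)  0-01(✓)  0-10(✓)  00-0(✓)  000-(✓)  01-0(✓)  010-(✓)  1-01(✓)  1-10(✓)  11-0(✓)  11-1(✓)  110-(✓)  111-(✓)
size-2^2 implicants → --01  --10  -1-0  -10-  0--0  0-0-  11--
Unchecked terms (primes): --01, --10, -1-0, -10-, 0--0, 0-0-, 11--
Minterm coverage:
  m1 ⊆ --01,0-0-
  m2 ⊆ --10,0--0
  m4 ⊆ -1-0,-10-,0--0,0-0-
  m5 ⊆ --01,-10-,0-0-
  m6 ⊆ --10,-1-0,0--0
  m9 ⊆ --01 [E]
  m10 ⊆ --10 [E]
  m12 ⊆ -1-0,-10-,11--
  m13 ⊆ --01,-10-,11--
  m14 ⊆ --10,-1-0,11--
  m15 ⊆ 11-- [E]
E = {--01, --10, 11--}
Petrick residual → -1-0
Cover = c'd + cd' + bd' + ab  |cover|=4

4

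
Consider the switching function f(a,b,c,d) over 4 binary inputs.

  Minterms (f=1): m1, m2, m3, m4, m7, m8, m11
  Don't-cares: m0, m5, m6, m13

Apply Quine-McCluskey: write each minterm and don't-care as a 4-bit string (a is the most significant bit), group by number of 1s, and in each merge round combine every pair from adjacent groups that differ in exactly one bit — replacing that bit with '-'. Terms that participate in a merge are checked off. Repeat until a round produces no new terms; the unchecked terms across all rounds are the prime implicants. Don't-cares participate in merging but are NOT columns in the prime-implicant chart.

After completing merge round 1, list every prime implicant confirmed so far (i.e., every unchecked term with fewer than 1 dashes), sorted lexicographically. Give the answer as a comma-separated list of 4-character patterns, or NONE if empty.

size-2^0 implicants → 0000(✓)  0001(✓)  0010(✓)  0011(✓)  0100(✓)  0101(✓)  0110(✓)  0111(✓)  1000(✓)  1011(✓)  1101(✓)
size-2^1 implicants → -000  -011  -101  0-00(✓)  0-01(✓)  0-10(✓)  0-11(✓)  00-0(✓)  00-1(✓)  000-(✓)  001-(✓)  01-0(✓)  01-1(✓)  010-(✓)  011-(✓)
size-2^2 implicants → 0--0(✓)  0--1(✓)  0-0-(✓)  0-1-(✓)  00--(✓)  01--(✓)
size-2^3 implicants → 0---
Unchecked terms (primes): -000, -011, -101, 0---

NONE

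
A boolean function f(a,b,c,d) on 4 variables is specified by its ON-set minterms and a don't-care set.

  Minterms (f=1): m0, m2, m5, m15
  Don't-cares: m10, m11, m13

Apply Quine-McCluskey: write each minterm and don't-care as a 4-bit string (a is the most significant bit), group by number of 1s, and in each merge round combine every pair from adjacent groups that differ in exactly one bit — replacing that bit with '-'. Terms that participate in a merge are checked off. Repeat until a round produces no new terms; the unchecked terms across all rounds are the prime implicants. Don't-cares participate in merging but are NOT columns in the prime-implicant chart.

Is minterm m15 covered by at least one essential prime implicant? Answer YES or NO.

NO

Round 0: 0000✓ 0010✓ 0101✓ 1010✓ 1011✓ 1101✓ 1111✓
Round 1: -010 -101 00-0 1-11 101- 11-1
PIs = {-010, -101, 00-0, 1-11, 101-, 11-1}
Coverage chart:
  m0: 00-0 ←essential
  m2: -010,00-0
  m5: -101 ←essential
  m15: 1-11,11-1
Essential: -101, 00-0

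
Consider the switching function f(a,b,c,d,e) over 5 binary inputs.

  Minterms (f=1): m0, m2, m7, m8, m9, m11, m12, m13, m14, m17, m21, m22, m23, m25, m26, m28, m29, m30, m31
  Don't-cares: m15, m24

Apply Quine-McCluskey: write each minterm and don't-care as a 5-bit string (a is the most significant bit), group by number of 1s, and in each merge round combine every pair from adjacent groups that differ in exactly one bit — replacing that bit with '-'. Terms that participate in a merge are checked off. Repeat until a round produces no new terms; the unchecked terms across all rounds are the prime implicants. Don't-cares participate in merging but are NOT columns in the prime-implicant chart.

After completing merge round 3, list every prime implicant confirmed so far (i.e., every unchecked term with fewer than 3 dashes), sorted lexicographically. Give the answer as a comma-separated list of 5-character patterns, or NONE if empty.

size-2^0 implicants → 00000(✓)  00010(✓)  00111(✓)  01000(✓)  01001(✓)  01011(✓)  01100(✓)  01101(✓)  01110(✓)  01111(✓)  10001(✓)  10101(✓)  10110(✓)  10111(✓)  11000(✓)  11001(✓)  11010(✓)  11100(✓)  11101(✓)  11110(✓)  11111(✓)
size-2^1 implicants → -0111(✓)  -1000(✓)  -1001(✓)  -1100(✓)  -1101(✓)  -1110(✓)  -1111(✓)  0-000  0-111(✓)  000-0  01-00(✓)  01-01(✓)  01-11(✓)  010-1(✓)  0100-(✓)  011-0(✓)  011-1(✓)  0110-(✓)  0111-(✓)  1-001(✓)  1-101(✓)  1-110(✓)  1-111(✓)  10-01(✓)  101-1(✓)  1011-(✓)  11-00(✓)  11-01(✓)  11-10(✓)  110-0(✓)  1100-(✓)  111-0(✓)  111-1(✓)  1110-(✓)  1111-(✓)
size-2^2 implicants → --111  -1-00(✓)  -1-01(✓)  -100-(✓)  -11-0(✓)  -11-1(✓)  -110-(✓)  -111-(✓)  01--1  01-0-(✓)  011--(✓)  1--01  1-1-1  1-11-  11--0  11-0-(✓)  111--(✓)
size-2^3 implicants → -1-0-  -11--
Unchecked terms (primes): --111, -1-0-, -11--, 0-000, 000-0, 01--1, 1--01, 1-1-1, 1-11-, 11--0

--111, 0-000, 000-0, 01--1, 1--01, 1-1-1, 1-11-, 11--0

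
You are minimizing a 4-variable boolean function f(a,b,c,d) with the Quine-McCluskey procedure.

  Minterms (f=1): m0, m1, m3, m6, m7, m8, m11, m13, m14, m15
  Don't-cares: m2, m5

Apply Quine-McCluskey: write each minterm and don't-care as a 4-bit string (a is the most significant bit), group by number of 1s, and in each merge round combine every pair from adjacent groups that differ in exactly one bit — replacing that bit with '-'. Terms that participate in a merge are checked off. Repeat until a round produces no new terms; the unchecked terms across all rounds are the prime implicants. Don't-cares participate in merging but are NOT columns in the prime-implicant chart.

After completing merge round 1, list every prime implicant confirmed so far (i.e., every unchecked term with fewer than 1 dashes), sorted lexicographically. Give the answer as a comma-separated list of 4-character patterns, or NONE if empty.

NONE

size-2^0 implicants → 0000(✓)  0001(✓)  0010(✓)  0011(✓)  0101(✓)  0110(✓)  0111(✓)  1000(✓)  1011(✓)  1101(✓)  1110(✓)  1111(✓)
size-2^1 implicants → -000  -011(✓)  -101(✓)  -110(✓)  -111(✓)  0-01(✓)  0-10(✓)  0-11(✓)  00-0(✓)  00-1(✓)  000-(✓)  001-(✓)  01-1(✓)  011-(✓)  1-11(✓)  11-1(✓)  111-(✓)
size-2^2 implicants → --11  -1-1  -11-  0--1  0-1-  00--
Unchecked terms (primes): --11, -000, -1-1, -11-, 0--1, 0-1-, 00--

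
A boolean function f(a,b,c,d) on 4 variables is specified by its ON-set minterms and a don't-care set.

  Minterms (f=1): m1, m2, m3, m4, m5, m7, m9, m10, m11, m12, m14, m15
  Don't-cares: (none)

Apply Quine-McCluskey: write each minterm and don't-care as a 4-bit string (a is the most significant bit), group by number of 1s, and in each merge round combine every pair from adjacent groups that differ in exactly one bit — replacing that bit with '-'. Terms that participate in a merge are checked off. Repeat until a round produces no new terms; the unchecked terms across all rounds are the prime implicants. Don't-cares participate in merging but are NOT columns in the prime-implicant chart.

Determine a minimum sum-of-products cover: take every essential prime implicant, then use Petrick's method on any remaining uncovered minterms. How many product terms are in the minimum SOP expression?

5

[col 0] 0001*, 0010*, 0011*, 0100*, 0101*, 0111*, 1001*, 1010*, 1011*, 1100*, 1110*, 1111*
[col 1] -001*, -010*, -011*, -100, -111*, 0-01*, 0-11*, 00-1*, 001-*, 01-1*, 010-, 1-10*, 1-11*, 10-1*, 101-*, 11-0, 111-*
[col 2] --11, -0-1, -01-, 0--1, 1-1-
Prime implicants: --11, -0-1, -01-, -100, 0--1, 010-, 1-1-, 11-0
PI chart (minterm → PIs covering it):
  1 | -0-1,0--1
  2 | -01-  (sole → essential)
  3 | --11,-0-1,-01-,0--1
  4 | -100,010-
  5 | 0--1,010-
  7 | --11,0--1
  9 | -0-1  (sole → essential)
  10 | -01-,1-1-
  11 | --11,-0-1,-01-,1-1-
  12 | -100,11-0
  14 | 1-1-,11-0
  15 | --11,1-1-
Essential prime implicants: -0-1, -01-
Petrick residual → --11, 010-, 11-0
Minimum SOP uses 5 PIs: cd + b'd + b'c + a'bc' + abd'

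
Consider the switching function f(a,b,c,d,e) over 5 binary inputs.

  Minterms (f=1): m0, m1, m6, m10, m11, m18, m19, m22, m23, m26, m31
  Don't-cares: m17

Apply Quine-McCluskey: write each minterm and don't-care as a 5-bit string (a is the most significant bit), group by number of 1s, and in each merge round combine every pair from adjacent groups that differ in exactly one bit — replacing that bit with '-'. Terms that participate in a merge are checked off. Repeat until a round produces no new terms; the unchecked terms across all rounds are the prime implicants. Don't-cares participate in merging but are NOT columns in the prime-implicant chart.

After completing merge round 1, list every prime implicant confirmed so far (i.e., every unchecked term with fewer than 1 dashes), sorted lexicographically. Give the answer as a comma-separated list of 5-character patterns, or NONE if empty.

NONE

[col 0] 00000*, 00001*, 00110*, 01010*, 01011*, 10001*, 10010*, 10011*, 10110*, 10111*, 11010*, 11111*
[col 1] -0001, -0110, -1010, 0000-, 0101-, 1-010, 1-111, 10-10*, 10-11*, 100-1, 1001-*, 1011-*
[col 2] 10-1-
Prime implicants: -0001, -0110, -1010, 0000-, 0101-, 1-010, 1-111, 10-1-, 100-1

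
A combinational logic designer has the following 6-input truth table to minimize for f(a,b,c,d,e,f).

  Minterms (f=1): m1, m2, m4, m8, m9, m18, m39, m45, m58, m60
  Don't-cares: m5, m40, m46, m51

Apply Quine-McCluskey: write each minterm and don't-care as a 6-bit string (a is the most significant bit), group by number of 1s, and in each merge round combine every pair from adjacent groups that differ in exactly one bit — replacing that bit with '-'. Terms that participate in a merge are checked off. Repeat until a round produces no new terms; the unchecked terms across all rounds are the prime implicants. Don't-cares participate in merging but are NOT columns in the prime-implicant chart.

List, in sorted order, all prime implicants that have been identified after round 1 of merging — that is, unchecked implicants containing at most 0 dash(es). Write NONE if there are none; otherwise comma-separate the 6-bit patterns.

100111, 101101, 101110, 110011, 111010, 111100

size-2^0 implicants → 000001(✓)  000010(✓)  000100(✓)  000101(✓)  001000(✓)  001001(✓)  010010(✓)  100111  101000(✓)  101101  101110  110011  111010  111100
size-2^1 implicants → -01000  0-0010  00-001  000-01  00010-  00100-
Unchecked terms (primes): -01000, 0-0010, 00-001, 000-01, 00010-, 00100-, 100111, 101101, 101110, 110011, 111010, 111100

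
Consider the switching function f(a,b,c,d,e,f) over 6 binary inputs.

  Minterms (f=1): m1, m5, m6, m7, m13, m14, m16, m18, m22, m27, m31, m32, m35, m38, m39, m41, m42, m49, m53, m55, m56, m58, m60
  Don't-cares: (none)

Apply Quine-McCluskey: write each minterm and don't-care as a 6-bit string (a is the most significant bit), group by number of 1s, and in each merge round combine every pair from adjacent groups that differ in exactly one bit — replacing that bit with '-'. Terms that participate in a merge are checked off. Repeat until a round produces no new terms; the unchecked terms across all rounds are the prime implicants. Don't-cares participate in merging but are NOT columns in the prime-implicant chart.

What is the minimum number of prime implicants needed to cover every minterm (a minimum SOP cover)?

Round 0: 000001✓ 000101✓ 000110✓ 000111✓ 001101✓ 001110✓ 010000✓ 010010✓ 010110✓ 011011✓ 011111✓ 100000 100011✓ 100110✓ 100111✓ 101001 101010✓ 110001✓ 110101✓ 110111✓ 111000✓ 111010✓ 111100✓
Round 1: -00110✓ -00111✓ 0-0110 00-101 00-110 000-01 0001-1 00011-✓ 010-10 0100-0 011-11 1-0111 1-1010 100-11 10011-✓ 110-01 1101-1 111-00 1110-0
Round 2: -0011-
PIs = {-0011-, 0-0110, 00-101, 00-110, 000-01, 0001-1, 010-10, 0100-0, 011-11, 1-0111, 1-1010, 100-11, 100000, 101001, 110-01, 1101-1, 111-00, 1110-0}
Coverage chart:
  m1: 000-01 ←essential
  m5: 00-101,000-01,0001-1
  m6: -0011-,0-0110,00-110
  m7: -0011-,0001-1
  m13: 00-101 ←essential
  m14: 00-110 ←essential
  m16: 0100-0 ←essential
  m18: 010-10,0100-0
  m22: 0-0110,010-10
  m27: 011-11 ←essential
  m31: 011-11 ←essential
  m32: 100000 ←essential
  m35: 100-11 ←essential
  m38: -0011- ←essential
  m39: -0011-,1-0111,100-11
  m41: 101001 ←essential
  m42: 1-1010 ←essential
  m49: 110-01 ←essential
  m53: 110-01,1101-1
  m55: 1-0111,1101-1
  m56: 111-00,1110-0
  m58: 1-1010,1110-0
  m60: 111-00 ←essential
Essential: -0011-, 00-101, 00-110, 000-01, 0100-0, 011-11, 1-1010, 100-11, 100000, 101001, 110-01, 111-00
Petrick residual → 0-0110, 1-0111
Min cover (14 terms): b'c'de + a'c'def' + a'b'de'f + a'b'def' + a'b'c'e'f + a'bc'd'f' + a'bcef + ac'def + acd'ef' + ab'c'ef + ab'c'd'e'f' + ab'cd'e'f + abc'e'f + abce'f'

14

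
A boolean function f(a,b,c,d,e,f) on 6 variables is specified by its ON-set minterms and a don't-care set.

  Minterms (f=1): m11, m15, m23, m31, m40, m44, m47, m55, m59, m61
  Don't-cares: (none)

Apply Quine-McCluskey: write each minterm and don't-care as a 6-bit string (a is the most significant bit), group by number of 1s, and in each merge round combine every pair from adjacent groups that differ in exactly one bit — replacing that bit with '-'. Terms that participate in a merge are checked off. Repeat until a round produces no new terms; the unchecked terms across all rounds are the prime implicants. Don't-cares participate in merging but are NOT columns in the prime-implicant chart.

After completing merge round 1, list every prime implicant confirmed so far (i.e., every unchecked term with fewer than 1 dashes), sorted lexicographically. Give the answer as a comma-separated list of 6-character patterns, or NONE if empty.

111011, 111101

[col 0] 001011*, 001111*, 010111*, 011111*, 101000*, 101100*, 101111*, 110111*, 111011, 111101
[col 1] -01111, -10111, 0-1111, 001-11, 01-111, 101-00
Prime implicants: -01111, -10111, 0-1111, 001-11, 01-111, 101-00, 111011, 111101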